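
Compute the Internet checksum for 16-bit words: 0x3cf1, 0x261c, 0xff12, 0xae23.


Sum all words (with carry folding):
+ 0x3cf1 = 0x3cf1
+ 0x261c = 0x630d
+ 0xff12 = 0x6220
+ 0xae23 = 0x1044
One's complement: ~0x1044
Checksum = 0xefbb


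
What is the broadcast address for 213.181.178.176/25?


Network: 213.181.178.128/25
Host bits = 7
Set all host bits to 1:
Broadcast: 213.181.178.255


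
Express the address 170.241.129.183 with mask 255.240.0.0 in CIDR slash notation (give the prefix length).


Binary: 11111111.11110000.00000000.00000000
Count leading 1s
Prefix: /12


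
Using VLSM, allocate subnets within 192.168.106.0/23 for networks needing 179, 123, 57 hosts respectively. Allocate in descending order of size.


179 hosts -> /24 (254 usable): 192.168.106.0/24
123 hosts -> /25 (126 usable): 192.168.107.0/25
57 hosts -> /26 (62 usable): 192.168.107.128/26
Allocation: 192.168.106.0/24 (179 hosts, 254 usable); 192.168.107.0/25 (123 hosts, 126 usable); 192.168.107.128/26 (57 hosts, 62 usable)


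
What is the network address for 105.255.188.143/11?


IP:   01101001.11111111.10111100.10001111
Mask: 11111111.11100000.00000000.00000000
AND operation:
Net:  01101001.11100000.00000000.00000000
Network: 105.224.0.0/11


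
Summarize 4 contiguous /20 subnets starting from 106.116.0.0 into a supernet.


Original prefix: /20
Number of subnets: 4 = 2^2
New prefix = 20 - 2 = 18
Supernet: 106.116.0.0/18


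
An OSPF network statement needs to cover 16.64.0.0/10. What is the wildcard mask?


Subnet mask: 255.192.0.0
Wildcard = 255.255.255.255 - subnet mask
255 - 255 = 0
255 - 192 = 63
255 - 0 = 255
255 - 0 = 255
Wildcard: 0.63.255.255


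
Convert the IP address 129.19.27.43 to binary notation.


129 = 10000001
19 = 00010011
27 = 00011011
43 = 00101011
Binary: 10000001.00010011.00011011.00101011


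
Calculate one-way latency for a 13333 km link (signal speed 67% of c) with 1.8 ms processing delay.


Speed = 0.67 * 3e5 km/s = 201000 km/s
Propagation delay = 13333 / 201000 = 0.0663 s = 66.3333 ms
Processing delay = 1.8 ms
Total one-way latency = 68.1333 ms


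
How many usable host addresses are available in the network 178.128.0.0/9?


Host bits = 32 - 9 = 23
Total addresses = 2^23 = 8388608
Usable = total - 2 (network and broadcast)
Usable hosts: 8388606


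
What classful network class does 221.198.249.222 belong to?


First octet: 221
Binary: 11011101
110xxxxx -> Class C (192-223)
Class C, default mask 255.255.255.0 (/24)


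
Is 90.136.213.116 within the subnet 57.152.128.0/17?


Subnet network: 57.152.128.0
Test IP AND mask: 90.136.128.0
No, 90.136.213.116 is not in 57.152.128.0/17


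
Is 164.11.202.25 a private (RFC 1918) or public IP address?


RFC 1918 private ranges:
  10.0.0.0/8 (10.0.0.0 - 10.255.255.255)
  172.16.0.0/12 (172.16.0.0 - 172.31.255.255)
  192.168.0.0/16 (192.168.0.0 - 192.168.255.255)
Public (not in any RFC 1918 range)


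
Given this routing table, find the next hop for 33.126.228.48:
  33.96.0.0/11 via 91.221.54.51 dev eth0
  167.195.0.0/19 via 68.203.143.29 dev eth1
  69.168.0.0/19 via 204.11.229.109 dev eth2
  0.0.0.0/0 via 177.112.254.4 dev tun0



Longest prefix match for 33.126.228.48:
  /11 33.96.0.0: MATCH
  /19 167.195.0.0: no
  /19 69.168.0.0: no
  /0 0.0.0.0: MATCH
Selected: next-hop 91.221.54.51 via eth0 (matched /11)


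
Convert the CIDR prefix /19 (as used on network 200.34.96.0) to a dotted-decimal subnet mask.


/19 means 19 network bits, 13 host bits
Binary: 11111111111111111110000000000000
Mask: 255.255.224.0


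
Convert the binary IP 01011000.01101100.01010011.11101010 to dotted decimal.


01011000 = 88
01101100 = 108
01010011 = 83
11101010 = 234
IP: 88.108.83.234


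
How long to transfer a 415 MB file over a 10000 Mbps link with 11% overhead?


Effective throughput = 10000 * (1 - 11/100) = 8900 Mbps
File size in Mb = 415 * 8 = 3320 Mb
Time = 3320 / 8900
Time = 0.373 seconds


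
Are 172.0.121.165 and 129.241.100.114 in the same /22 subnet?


Mask: 255.255.252.0
172.0.121.165 AND mask = 172.0.120.0
129.241.100.114 AND mask = 129.241.100.0
No, different subnets (172.0.120.0 vs 129.241.100.0)


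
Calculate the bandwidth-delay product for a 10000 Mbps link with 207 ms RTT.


BDP = bandwidth * RTT
= 10000 Mbps * 207 ms
= 10000 * 1e6 * 207 / 1000 bits
= 2070000000 bits
= 258750000 bytes
= 252685.5469 KB
BDP = 2070000000 bits (258750000 bytes)


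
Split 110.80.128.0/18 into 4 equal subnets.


New prefix = 18 + 2 = 20
Each subnet has 4096 addresses
  110.80.128.0/20
  110.80.144.0/20
  110.80.160.0/20
  110.80.176.0/20
Subnets: 110.80.128.0/20, 110.80.144.0/20, 110.80.160.0/20, 110.80.176.0/20


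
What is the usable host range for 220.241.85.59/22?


Network: 220.241.84.0
Broadcast: 220.241.87.255
First usable = network + 1
Last usable = broadcast - 1
Range: 220.241.84.1 to 220.241.87.254


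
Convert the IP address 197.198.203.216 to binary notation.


197 = 11000101
198 = 11000110
203 = 11001011
216 = 11011000
Binary: 11000101.11000110.11001011.11011000


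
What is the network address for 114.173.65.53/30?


IP:   01110010.10101101.01000001.00110101
Mask: 11111111.11111111.11111111.11111100
AND operation:
Net:  01110010.10101101.01000001.00110100
Network: 114.173.65.52/30


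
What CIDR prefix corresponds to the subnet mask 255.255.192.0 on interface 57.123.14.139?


Binary: 11111111.11111111.11000000.00000000
Count leading 1s
Prefix: /18


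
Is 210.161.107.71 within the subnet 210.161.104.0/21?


Subnet network: 210.161.104.0
Test IP AND mask: 210.161.104.0
Yes, 210.161.107.71 is in 210.161.104.0/21


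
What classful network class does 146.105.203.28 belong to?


First octet: 146
Binary: 10010010
10xxxxxx -> Class B (128-191)
Class B, default mask 255.255.0.0 (/16)


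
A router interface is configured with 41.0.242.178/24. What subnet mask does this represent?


/24 means 24 network bits, 8 host bits
Binary: 11111111111111111111111100000000
Mask: 255.255.255.0


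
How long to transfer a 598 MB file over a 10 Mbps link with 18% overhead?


Effective throughput = 10 * (1 - 18/100) = 8.2 Mbps
File size in Mb = 598 * 8 = 4784 Mb
Time = 4784 / 8.2
Time = 583.4146 seconds


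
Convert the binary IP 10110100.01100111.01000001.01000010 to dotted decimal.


10110100 = 180
01100111 = 103
01000001 = 65
01000010 = 66
IP: 180.103.65.66


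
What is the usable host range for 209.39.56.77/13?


Network: 209.32.0.0
Broadcast: 209.39.255.255
First usable = network + 1
Last usable = broadcast - 1
Range: 209.32.0.1 to 209.39.255.254


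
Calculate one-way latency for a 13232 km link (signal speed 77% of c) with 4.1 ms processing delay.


Speed = 0.77 * 3e5 km/s = 231000 km/s
Propagation delay = 13232 / 231000 = 0.0573 s = 57.2814 ms
Processing delay = 4.1 ms
Total one-way latency = 61.3814 ms


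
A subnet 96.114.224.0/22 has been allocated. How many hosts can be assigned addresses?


Host bits = 32 - 22 = 10
Total addresses = 2^10 = 1024
Usable = total - 2 (network and broadcast)
Usable hosts: 1022


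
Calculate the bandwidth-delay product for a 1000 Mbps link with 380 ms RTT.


BDP = bandwidth * RTT
= 1000 Mbps * 380 ms
= 1000 * 1e6 * 380 / 1000 bits
= 380000000 bits
= 47500000 bytes
= 46386.7188 KB
BDP = 380000000 bits (47500000 bytes)


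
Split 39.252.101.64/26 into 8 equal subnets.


New prefix = 26 + 3 = 29
Each subnet has 8 addresses
  39.252.101.64/29
  39.252.101.72/29
  39.252.101.80/29
  39.252.101.88/29
  39.252.101.96/29
  39.252.101.104/29
  39.252.101.112/29
  39.252.101.120/29
Subnets: 39.252.101.64/29, 39.252.101.72/29, 39.252.101.80/29, 39.252.101.88/29, 39.252.101.96/29, 39.252.101.104/29, 39.252.101.112/29, 39.252.101.120/29


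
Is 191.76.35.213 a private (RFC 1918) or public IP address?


RFC 1918 private ranges:
  10.0.0.0/8 (10.0.0.0 - 10.255.255.255)
  172.16.0.0/12 (172.16.0.0 - 172.31.255.255)
  192.168.0.0/16 (192.168.0.0 - 192.168.255.255)
Public (not in any RFC 1918 range)


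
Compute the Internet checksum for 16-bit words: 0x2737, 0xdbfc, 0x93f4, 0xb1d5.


Sum all words (with carry folding):
+ 0x2737 = 0x2737
+ 0xdbfc = 0x0334
+ 0x93f4 = 0x9728
+ 0xb1d5 = 0x48fe
One's complement: ~0x48fe
Checksum = 0xb701


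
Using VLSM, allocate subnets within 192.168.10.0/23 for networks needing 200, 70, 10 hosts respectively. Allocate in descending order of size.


200 hosts -> /24 (254 usable): 192.168.10.0/24
70 hosts -> /25 (126 usable): 192.168.11.0/25
10 hosts -> /28 (14 usable): 192.168.11.128/28
Allocation: 192.168.10.0/24 (200 hosts, 254 usable); 192.168.11.0/25 (70 hosts, 126 usable); 192.168.11.128/28 (10 hosts, 14 usable)


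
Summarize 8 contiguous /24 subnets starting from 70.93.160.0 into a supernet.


Original prefix: /24
Number of subnets: 8 = 2^3
New prefix = 24 - 3 = 21
Supernet: 70.93.160.0/21


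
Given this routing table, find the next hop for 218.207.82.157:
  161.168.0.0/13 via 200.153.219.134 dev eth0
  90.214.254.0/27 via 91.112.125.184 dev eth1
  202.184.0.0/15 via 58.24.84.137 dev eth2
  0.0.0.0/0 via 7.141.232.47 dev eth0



Longest prefix match for 218.207.82.157:
  /13 161.168.0.0: no
  /27 90.214.254.0: no
  /15 202.184.0.0: no
  /0 0.0.0.0: MATCH
Selected: next-hop 7.141.232.47 via eth0 (matched /0)


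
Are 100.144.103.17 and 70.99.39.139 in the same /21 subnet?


Mask: 255.255.248.0
100.144.103.17 AND mask = 100.144.96.0
70.99.39.139 AND mask = 70.99.32.0
No, different subnets (100.144.96.0 vs 70.99.32.0)


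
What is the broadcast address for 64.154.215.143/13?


Network: 64.152.0.0/13
Host bits = 19
Set all host bits to 1:
Broadcast: 64.159.255.255


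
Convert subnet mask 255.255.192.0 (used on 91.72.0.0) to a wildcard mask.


Subnet mask: 255.255.192.0
Wildcard = 255.255.255.255 - subnet mask
255 - 255 = 0
255 - 255 = 0
255 - 192 = 63
255 - 0 = 255
Wildcard: 0.0.63.255


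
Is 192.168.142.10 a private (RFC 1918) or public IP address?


RFC 1918 private ranges:
  10.0.0.0/8 (10.0.0.0 - 10.255.255.255)
  172.16.0.0/12 (172.16.0.0 - 172.31.255.255)
  192.168.0.0/16 (192.168.0.0 - 192.168.255.255)
Private (in 192.168.0.0/16)


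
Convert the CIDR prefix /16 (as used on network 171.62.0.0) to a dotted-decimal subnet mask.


/16 means 16 network bits, 16 host bits
Binary: 11111111111111110000000000000000
Mask: 255.255.0.0


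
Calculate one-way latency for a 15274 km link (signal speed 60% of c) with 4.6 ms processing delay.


Speed = 0.6 * 3e5 km/s = 180000 km/s
Propagation delay = 15274 / 180000 = 0.0849 s = 84.8556 ms
Processing delay = 4.6 ms
Total one-way latency = 89.4556 ms


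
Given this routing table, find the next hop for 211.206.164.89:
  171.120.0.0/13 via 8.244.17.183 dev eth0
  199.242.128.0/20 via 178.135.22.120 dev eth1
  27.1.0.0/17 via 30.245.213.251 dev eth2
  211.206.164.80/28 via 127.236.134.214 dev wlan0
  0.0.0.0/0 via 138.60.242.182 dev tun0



Longest prefix match for 211.206.164.89:
  /13 171.120.0.0: no
  /20 199.242.128.0: no
  /17 27.1.0.0: no
  /28 211.206.164.80: MATCH
  /0 0.0.0.0: MATCH
Selected: next-hop 127.236.134.214 via wlan0 (matched /28)


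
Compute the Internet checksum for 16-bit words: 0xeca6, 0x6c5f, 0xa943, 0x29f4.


Sum all words (with carry folding):
+ 0xeca6 = 0xeca6
+ 0x6c5f = 0x5906
+ 0xa943 = 0x024a
+ 0x29f4 = 0x2c3e
One's complement: ~0x2c3e
Checksum = 0xd3c1


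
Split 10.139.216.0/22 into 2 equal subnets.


New prefix = 22 + 1 = 23
Each subnet has 512 addresses
  10.139.216.0/23
  10.139.218.0/23
Subnets: 10.139.216.0/23, 10.139.218.0/23


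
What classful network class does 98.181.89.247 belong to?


First octet: 98
Binary: 01100010
0xxxxxxx -> Class A (1-126)
Class A, default mask 255.0.0.0 (/8)


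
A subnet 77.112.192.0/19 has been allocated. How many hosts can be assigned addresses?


Host bits = 32 - 19 = 13
Total addresses = 2^13 = 8192
Usable = total - 2 (network and broadcast)
Usable hosts: 8190


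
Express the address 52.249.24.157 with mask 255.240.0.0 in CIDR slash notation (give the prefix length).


Binary: 11111111.11110000.00000000.00000000
Count leading 1s
Prefix: /12


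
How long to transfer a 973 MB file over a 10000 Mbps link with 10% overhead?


Effective throughput = 10000 * (1 - 10/100) = 9000 Mbps
File size in Mb = 973 * 8 = 7784 Mb
Time = 7784 / 9000
Time = 0.8649 seconds


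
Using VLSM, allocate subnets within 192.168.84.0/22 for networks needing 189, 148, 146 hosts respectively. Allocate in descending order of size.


189 hosts -> /24 (254 usable): 192.168.84.0/24
148 hosts -> /24 (254 usable): 192.168.85.0/24
146 hosts -> /24 (254 usable): 192.168.86.0/24
Allocation: 192.168.84.0/24 (189 hosts, 254 usable); 192.168.85.0/24 (148 hosts, 254 usable); 192.168.86.0/24 (146 hosts, 254 usable)


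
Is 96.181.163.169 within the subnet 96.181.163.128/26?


Subnet network: 96.181.163.128
Test IP AND mask: 96.181.163.128
Yes, 96.181.163.169 is in 96.181.163.128/26


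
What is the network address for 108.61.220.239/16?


IP:   01101100.00111101.11011100.11101111
Mask: 11111111.11111111.00000000.00000000
AND operation:
Net:  01101100.00111101.00000000.00000000
Network: 108.61.0.0/16


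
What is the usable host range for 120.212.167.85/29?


Network: 120.212.167.80
Broadcast: 120.212.167.87
First usable = network + 1
Last usable = broadcast - 1
Range: 120.212.167.81 to 120.212.167.86


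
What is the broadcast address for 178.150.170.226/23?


Network: 178.150.170.0/23
Host bits = 9
Set all host bits to 1:
Broadcast: 178.150.171.255


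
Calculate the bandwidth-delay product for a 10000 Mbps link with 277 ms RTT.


BDP = bandwidth * RTT
= 10000 Mbps * 277 ms
= 10000 * 1e6 * 277 / 1000 bits
= 2770000000 bits
= 346250000 bytes
= 338134.7656 KB
BDP = 2770000000 bits (346250000 bytes)


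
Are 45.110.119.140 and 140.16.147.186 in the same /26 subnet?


Mask: 255.255.255.192
45.110.119.140 AND mask = 45.110.119.128
140.16.147.186 AND mask = 140.16.147.128
No, different subnets (45.110.119.128 vs 140.16.147.128)


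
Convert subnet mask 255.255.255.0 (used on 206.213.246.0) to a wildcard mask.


Subnet mask: 255.255.255.0
Wildcard = 255.255.255.255 - subnet mask
255 - 255 = 0
255 - 255 = 0
255 - 255 = 0
255 - 0 = 255
Wildcard: 0.0.0.255


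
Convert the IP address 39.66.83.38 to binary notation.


39 = 00100111
66 = 01000010
83 = 01010011
38 = 00100110
Binary: 00100111.01000010.01010011.00100110


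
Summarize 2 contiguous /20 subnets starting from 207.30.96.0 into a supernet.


Original prefix: /20
Number of subnets: 2 = 2^1
New prefix = 20 - 1 = 19
Supernet: 207.30.96.0/19


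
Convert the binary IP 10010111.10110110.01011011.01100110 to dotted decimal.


10010111 = 151
10110110 = 182
01011011 = 91
01100110 = 102
IP: 151.182.91.102


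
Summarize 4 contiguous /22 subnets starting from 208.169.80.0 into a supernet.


Original prefix: /22
Number of subnets: 4 = 2^2
New prefix = 22 - 2 = 20
Supernet: 208.169.80.0/20


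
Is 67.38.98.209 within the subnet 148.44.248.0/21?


Subnet network: 148.44.248.0
Test IP AND mask: 67.38.96.0
No, 67.38.98.209 is not in 148.44.248.0/21


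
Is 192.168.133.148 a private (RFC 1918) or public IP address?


RFC 1918 private ranges:
  10.0.0.0/8 (10.0.0.0 - 10.255.255.255)
  172.16.0.0/12 (172.16.0.0 - 172.31.255.255)
  192.168.0.0/16 (192.168.0.0 - 192.168.255.255)
Private (in 192.168.0.0/16)


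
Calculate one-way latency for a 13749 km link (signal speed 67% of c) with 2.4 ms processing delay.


Speed = 0.67 * 3e5 km/s = 201000 km/s
Propagation delay = 13749 / 201000 = 0.0684 s = 68.403 ms
Processing delay = 2.4 ms
Total one-way latency = 70.803 ms


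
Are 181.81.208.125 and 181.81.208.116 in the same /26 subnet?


Mask: 255.255.255.192
181.81.208.125 AND mask = 181.81.208.64
181.81.208.116 AND mask = 181.81.208.64
Yes, same subnet (181.81.208.64)


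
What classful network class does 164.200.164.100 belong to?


First octet: 164
Binary: 10100100
10xxxxxx -> Class B (128-191)
Class B, default mask 255.255.0.0 (/16)


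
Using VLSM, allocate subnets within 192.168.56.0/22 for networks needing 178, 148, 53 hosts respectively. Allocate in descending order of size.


178 hosts -> /24 (254 usable): 192.168.56.0/24
148 hosts -> /24 (254 usable): 192.168.57.0/24
53 hosts -> /26 (62 usable): 192.168.58.0/26
Allocation: 192.168.56.0/24 (178 hosts, 254 usable); 192.168.57.0/24 (148 hosts, 254 usable); 192.168.58.0/26 (53 hosts, 62 usable)


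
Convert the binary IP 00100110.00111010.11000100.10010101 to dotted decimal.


00100110 = 38
00111010 = 58
11000100 = 196
10010101 = 149
IP: 38.58.196.149


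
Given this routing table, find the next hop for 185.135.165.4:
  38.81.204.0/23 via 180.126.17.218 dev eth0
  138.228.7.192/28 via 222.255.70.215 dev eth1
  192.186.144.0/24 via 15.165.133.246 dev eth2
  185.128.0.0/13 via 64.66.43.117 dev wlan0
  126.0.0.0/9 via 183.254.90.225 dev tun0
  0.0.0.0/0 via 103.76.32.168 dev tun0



Longest prefix match for 185.135.165.4:
  /23 38.81.204.0: no
  /28 138.228.7.192: no
  /24 192.186.144.0: no
  /13 185.128.0.0: MATCH
  /9 126.0.0.0: no
  /0 0.0.0.0: MATCH
Selected: next-hop 64.66.43.117 via wlan0 (matched /13)


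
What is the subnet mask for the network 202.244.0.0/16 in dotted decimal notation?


/16 means 16 network bits, 16 host bits
Binary: 11111111111111110000000000000000
Mask: 255.255.0.0


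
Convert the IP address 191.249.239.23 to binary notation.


191 = 10111111
249 = 11111001
239 = 11101111
23 = 00010111
Binary: 10111111.11111001.11101111.00010111


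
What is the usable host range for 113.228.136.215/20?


Network: 113.228.128.0
Broadcast: 113.228.143.255
First usable = network + 1
Last usable = broadcast - 1
Range: 113.228.128.1 to 113.228.143.254


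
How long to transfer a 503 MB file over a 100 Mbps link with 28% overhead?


Effective throughput = 100 * (1 - 28/100) = 72 Mbps
File size in Mb = 503 * 8 = 4024 Mb
Time = 4024 / 72
Time = 55.8889 seconds


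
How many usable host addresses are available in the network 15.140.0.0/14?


Host bits = 32 - 14 = 18
Total addresses = 2^18 = 262144
Usable = total - 2 (network and broadcast)
Usable hosts: 262142


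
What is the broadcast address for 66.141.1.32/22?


Network: 66.141.0.0/22
Host bits = 10
Set all host bits to 1:
Broadcast: 66.141.3.255


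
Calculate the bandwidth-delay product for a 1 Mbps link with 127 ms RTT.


BDP = bandwidth * RTT
= 1 Mbps * 127 ms
= 1 * 1e6 * 127 / 1000 bits
= 127000 bits
= 15875 bytes
= 15.5029 KB
BDP = 127000 bits (15875 bytes)


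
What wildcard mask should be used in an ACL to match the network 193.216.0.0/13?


Subnet mask: 255.248.0.0
Wildcard = 255.255.255.255 - subnet mask
255 - 255 = 0
255 - 248 = 7
255 - 0 = 255
255 - 0 = 255
Wildcard: 0.7.255.255


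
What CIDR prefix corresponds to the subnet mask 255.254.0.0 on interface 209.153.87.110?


Binary: 11111111.11111110.00000000.00000000
Count leading 1s
Prefix: /15


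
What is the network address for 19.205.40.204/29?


IP:   00010011.11001101.00101000.11001100
Mask: 11111111.11111111.11111111.11111000
AND operation:
Net:  00010011.11001101.00101000.11001000
Network: 19.205.40.200/29


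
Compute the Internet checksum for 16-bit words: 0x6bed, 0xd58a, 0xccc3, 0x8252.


Sum all words (with carry folding):
+ 0x6bed = 0x6bed
+ 0xd58a = 0x4178
+ 0xccc3 = 0x0e3c
+ 0x8252 = 0x908e
One's complement: ~0x908e
Checksum = 0x6f71


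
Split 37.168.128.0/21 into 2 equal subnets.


New prefix = 21 + 1 = 22
Each subnet has 1024 addresses
  37.168.128.0/22
  37.168.132.0/22
Subnets: 37.168.128.0/22, 37.168.132.0/22


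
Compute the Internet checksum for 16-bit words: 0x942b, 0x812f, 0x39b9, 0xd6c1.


Sum all words (with carry folding):
+ 0x942b = 0x942b
+ 0x812f = 0x155b
+ 0x39b9 = 0x4f14
+ 0xd6c1 = 0x25d6
One's complement: ~0x25d6
Checksum = 0xda29


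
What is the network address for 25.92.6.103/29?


IP:   00011001.01011100.00000110.01100111
Mask: 11111111.11111111.11111111.11111000
AND operation:
Net:  00011001.01011100.00000110.01100000
Network: 25.92.6.96/29


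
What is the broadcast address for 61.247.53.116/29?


Network: 61.247.53.112/29
Host bits = 3
Set all host bits to 1:
Broadcast: 61.247.53.119


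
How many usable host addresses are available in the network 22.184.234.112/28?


Host bits = 32 - 28 = 4
Total addresses = 2^4 = 16
Usable = total - 2 (network and broadcast)
Usable hosts: 14


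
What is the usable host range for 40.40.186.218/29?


Network: 40.40.186.216
Broadcast: 40.40.186.223
First usable = network + 1
Last usable = broadcast - 1
Range: 40.40.186.217 to 40.40.186.222


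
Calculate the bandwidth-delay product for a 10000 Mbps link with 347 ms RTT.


BDP = bandwidth * RTT
= 10000 Mbps * 347 ms
= 10000 * 1e6 * 347 / 1000 bits
= 3470000000 bits
= 433750000 bytes
= 423583.9844 KB
BDP = 3470000000 bits (433750000 bytes)


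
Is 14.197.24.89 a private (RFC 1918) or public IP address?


RFC 1918 private ranges:
  10.0.0.0/8 (10.0.0.0 - 10.255.255.255)
  172.16.0.0/12 (172.16.0.0 - 172.31.255.255)
  192.168.0.0/16 (192.168.0.0 - 192.168.255.255)
Public (not in any RFC 1918 range)


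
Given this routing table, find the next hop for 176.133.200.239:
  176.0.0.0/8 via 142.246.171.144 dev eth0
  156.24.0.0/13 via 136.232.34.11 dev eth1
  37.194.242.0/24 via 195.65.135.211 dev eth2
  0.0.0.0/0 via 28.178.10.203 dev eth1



Longest prefix match for 176.133.200.239:
  /8 176.0.0.0: MATCH
  /13 156.24.0.0: no
  /24 37.194.242.0: no
  /0 0.0.0.0: MATCH
Selected: next-hop 142.246.171.144 via eth0 (matched /8)


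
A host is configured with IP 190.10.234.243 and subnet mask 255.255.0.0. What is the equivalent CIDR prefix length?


Binary: 11111111.11111111.00000000.00000000
Count leading 1s
Prefix: /16


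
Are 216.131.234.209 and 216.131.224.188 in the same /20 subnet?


Mask: 255.255.240.0
216.131.234.209 AND mask = 216.131.224.0
216.131.224.188 AND mask = 216.131.224.0
Yes, same subnet (216.131.224.0)


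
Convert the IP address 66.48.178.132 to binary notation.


66 = 01000010
48 = 00110000
178 = 10110010
132 = 10000100
Binary: 01000010.00110000.10110010.10000100


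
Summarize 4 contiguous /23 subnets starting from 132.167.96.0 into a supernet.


Original prefix: /23
Number of subnets: 4 = 2^2
New prefix = 23 - 2 = 21
Supernet: 132.167.96.0/21


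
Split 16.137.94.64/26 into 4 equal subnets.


New prefix = 26 + 2 = 28
Each subnet has 16 addresses
  16.137.94.64/28
  16.137.94.80/28
  16.137.94.96/28
  16.137.94.112/28
Subnets: 16.137.94.64/28, 16.137.94.80/28, 16.137.94.96/28, 16.137.94.112/28


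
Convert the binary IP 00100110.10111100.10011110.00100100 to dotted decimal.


00100110 = 38
10111100 = 188
10011110 = 158
00100100 = 36
IP: 38.188.158.36


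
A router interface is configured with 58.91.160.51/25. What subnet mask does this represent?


/25 means 25 network bits, 7 host bits
Binary: 11111111111111111111111110000000
Mask: 255.255.255.128


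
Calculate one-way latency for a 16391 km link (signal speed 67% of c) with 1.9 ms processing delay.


Speed = 0.67 * 3e5 km/s = 201000 km/s
Propagation delay = 16391 / 201000 = 0.0815 s = 81.5473 ms
Processing delay = 1.9 ms
Total one-way latency = 83.4473 ms


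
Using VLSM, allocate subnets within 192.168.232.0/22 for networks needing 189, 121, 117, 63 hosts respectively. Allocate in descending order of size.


189 hosts -> /24 (254 usable): 192.168.232.0/24
121 hosts -> /25 (126 usable): 192.168.233.0/25
117 hosts -> /25 (126 usable): 192.168.233.128/25
63 hosts -> /25 (126 usable): 192.168.234.0/25
Allocation: 192.168.232.0/24 (189 hosts, 254 usable); 192.168.233.0/25 (121 hosts, 126 usable); 192.168.233.128/25 (117 hosts, 126 usable); 192.168.234.0/25 (63 hosts, 126 usable)


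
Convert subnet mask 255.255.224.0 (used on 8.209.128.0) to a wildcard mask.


Subnet mask: 255.255.224.0
Wildcard = 255.255.255.255 - subnet mask
255 - 255 = 0
255 - 255 = 0
255 - 224 = 31
255 - 0 = 255
Wildcard: 0.0.31.255


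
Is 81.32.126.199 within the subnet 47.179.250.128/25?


Subnet network: 47.179.250.128
Test IP AND mask: 81.32.126.128
No, 81.32.126.199 is not in 47.179.250.128/25


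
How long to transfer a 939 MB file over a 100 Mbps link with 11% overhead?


Effective throughput = 100 * (1 - 11/100) = 89 Mbps
File size in Mb = 939 * 8 = 7512 Mb
Time = 7512 / 89
Time = 84.4045 seconds


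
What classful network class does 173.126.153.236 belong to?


First octet: 173
Binary: 10101101
10xxxxxx -> Class B (128-191)
Class B, default mask 255.255.0.0 (/16)


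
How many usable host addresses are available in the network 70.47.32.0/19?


Host bits = 32 - 19 = 13
Total addresses = 2^13 = 8192
Usable = total - 2 (network and broadcast)
Usable hosts: 8190


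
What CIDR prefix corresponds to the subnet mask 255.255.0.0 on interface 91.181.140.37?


Binary: 11111111.11111111.00000000.00000000
Count leading 1s
Prefix: /16


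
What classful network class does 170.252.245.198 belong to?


First octet: 170
Binary: 10101010
10xxxxxx -> Class B (128-191)
Class B, default mask 255.255.0.0 (/16)


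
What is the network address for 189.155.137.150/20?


IP:   10111101.10011011.10001001.10010110
Mask: 11111111.11111111.11110000.00000000
AND operation:
Net:  10111101.10011011.10000000.00000000
Network: 189.155.128.0/20


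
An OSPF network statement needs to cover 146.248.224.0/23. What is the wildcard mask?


Subnet mask: 255.255.254.0
Wildcard = 255.255.255.255 - subnet mask
255 - 255 = 0
255 - 255 = 0
255 - 254 = 1
255 - 0 = 255
Wildcard: 0.0.1.255


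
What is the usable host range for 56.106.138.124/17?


Network: 56.106.128.0
Broadcast: 56.106.255.255
First usable = network + 1
Last usable = broadcast - 1
Range: 56.106.128.1 to 56.106.255.254


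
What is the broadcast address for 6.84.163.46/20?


Network: 6.84.160.0/20
Host bits = 12
Set all host bits to 1:
Broadcast: 6.84.175.255


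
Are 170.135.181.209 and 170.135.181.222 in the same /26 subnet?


Mask: 255.255.255.192
170.135.181.209 AND mask = 170.135.181.192
170.135.181.222 AND mask = 170.135.181.192
Yes, same subnet (170.135.181.192)


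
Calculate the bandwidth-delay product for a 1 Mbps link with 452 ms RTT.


BDP = bandwidth * RTT
= 1 Mbps * 452 ms
= 1 * 1e6 * 452 / 1000 bits
= 452000 bits
= 56500 bytes
= 55.1758 KB
BDP = 452000 bits (56500 bytes)


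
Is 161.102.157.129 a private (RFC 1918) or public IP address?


RFC 1918 private ranges:
  10.0.0.0/8 (10.0.0.0 - 10.255.255.255)
  172.16.0.0/12 (172.16.0.0 - 172.31.255.255)
  192.168.0.0/16 (192.168.0.0 - 192.168.255.255)
Public (not in any RFC 1918 range)


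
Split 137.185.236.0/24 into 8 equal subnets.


New prefix = 24 + 3 = 27
Each subnet has 32 addresses
  137.185.236.0/27
  137.185.236.32/27
  137.185.236.64/27
  137.185.236.96/27
  137.185.236.128/27
  137.185.236.160/27
  137.185.236.192/27
  137.185.236.224/27
Subnets: 137.185.236.0/27, 137.185.236.32/27, 137.185.236.64/27, 137.185.236.96/27, 137.185.236.128/27, 137.185.236.160/27, 137.185.236.192/27, 137.185.236.224/27


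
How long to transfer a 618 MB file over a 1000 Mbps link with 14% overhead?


Effective throughput = 1000 * (1 - 14/100) = 860 Mbps
File size in Mb = 618 * 8 = 4944 Mb
Time = 4944 / 860
Time = 5.7488 seconds


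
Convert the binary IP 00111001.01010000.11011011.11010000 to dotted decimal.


00111001 = 57
01010000 = 80
11011011 = 219
11010000 = 208
IP: 57.80.219.208


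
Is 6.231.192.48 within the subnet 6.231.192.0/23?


Subnet network: 6.231.192.0
Test IP AND mask: 6.231.192.0
Yes, 6.231.192.48 is in 6.231.192.0/23


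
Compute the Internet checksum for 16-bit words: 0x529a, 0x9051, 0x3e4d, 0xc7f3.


Sum all words (with carry folding):
+ 0x529a = 0x529a
+ 0x9051 = 0xe2eb
+ 0x3e4d = 0x2139
+ 0xc7f3 = 0xe92c
One's complement: ~0xe92c
Checksum = 0x16d3


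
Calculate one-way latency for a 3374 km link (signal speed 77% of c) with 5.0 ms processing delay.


Speed = 0.77 * 3e5 km/s = 231000 km/s
Propagation delay = 3374 / 231000 = 0.0146 s = 14.6061 ms
Processing delay = 5.0 ms
Total one-way latency = 19.6061 ms


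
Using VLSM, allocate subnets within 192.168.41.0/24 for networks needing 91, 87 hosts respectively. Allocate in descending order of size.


91 hosts -> /25 (126 usable): 192.168.41.0/25
87 hosts -> /25 (126 usable): 192.168.41.128/25
Allocation: 192.168.41.0/25 (91 hosts, 126 usable); 192.168.41.128/25 (87 hosts, 126 usable)


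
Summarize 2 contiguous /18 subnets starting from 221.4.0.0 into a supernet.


Original prefix: /18
Number of subnets: 2 = 2^1
New prefix = 18 - 1 = 17
Supernet: 221.4.0.0/17


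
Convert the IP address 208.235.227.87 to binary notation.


208 = 11010000
235 = 11101011
227 = 11100011
87 = 01010111
Binary: 11010000.11101011.11100011.01010111


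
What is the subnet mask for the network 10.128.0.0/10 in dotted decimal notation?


/10 means 10 network bits, 22 host bits
Binary: 11111111110000000000000000000000
Mask: 255.192.0.0


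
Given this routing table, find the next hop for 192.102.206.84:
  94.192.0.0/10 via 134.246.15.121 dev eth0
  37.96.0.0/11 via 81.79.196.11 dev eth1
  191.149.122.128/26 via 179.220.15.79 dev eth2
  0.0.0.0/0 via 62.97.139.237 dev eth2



Longest prefix match for 192.102.206.84:
  /10 94.192.0.0: no
  /11 37.96.0.0: no
  /26 191.149.122.128: no
  /0 0.0.0.0: MATCH
Selected: next-hop 62.97.139.237 via eth2 (matched /0)


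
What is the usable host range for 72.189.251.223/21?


Network: 72.189.248.0
Broadcast: 72.189.255.255
First usable = network + 1
Last usable = broadcast - 1
Range: 72.189.248.1 to 72.189.255.254


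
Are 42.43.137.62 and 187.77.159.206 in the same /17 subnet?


Mask: 255.255.128.0
42.43.137.62 AND mask = 42.43.128.0
187.77.159.206 AND mask = 187.77.128.0
No, different subnets (42.43.128.0 vs 187.77.128.0)


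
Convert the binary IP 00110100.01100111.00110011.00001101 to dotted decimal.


00110100 = 52
01100111 = 103
00110011 = 51
00001101 = 13
IP: 52.103.51.13


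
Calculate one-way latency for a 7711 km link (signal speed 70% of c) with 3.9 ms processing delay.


Speed = 0.7 * 3e5 km/s = 210000 km/s
Propagation delay = 7711 / 210000 = 0.0367 s = 36.719 ms
Processing delay = 3.9 ms
Total one-way latency = 40.619 ms


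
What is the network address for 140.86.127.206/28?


IP:   10001100.01010110.01111111.11001110
Mask: 11111111.11111111.11111111.11110000
AND operation:
Net:  10001100.01010110.01111111.11000000
Network: 140.86.127.192/28


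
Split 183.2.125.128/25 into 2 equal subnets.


New prefix = 25 + 1 = 26
Each subnet has 64 addresses
  183.2.125.128/26
  183.2.125.192/26
Subnets: 183.2.125.128/26, 183.2.125.192/26


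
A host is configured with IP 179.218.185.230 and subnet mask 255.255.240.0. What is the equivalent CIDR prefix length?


Binary: 11111111.11111111.11110000.00000000
Count leading 1s
Prefix: /20


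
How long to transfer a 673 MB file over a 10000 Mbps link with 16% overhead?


Effective throughput = 10000 * (1 - 16/100) = 8400 Mbps
File size in Mb = 673 * 8 = 5384 Mb
Time = 5384 / 8400
Time = 0.641 seconds


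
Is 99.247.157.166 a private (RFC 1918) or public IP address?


RFC 1918 private ranges:
  10.0.0.0/8 (10.0.0.0 - 10.255.255.255)
  172.16.0.0/12 (172.16.0.0 - 172.31.255.255)
  192.168.0.0/16 (192.168.0.0 - 192.168.255.255)
Public (not in any RFC 1918 range)


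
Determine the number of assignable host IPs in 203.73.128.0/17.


Host bits = 32 - 17 = 15
Total addresses = 2^15 = 32768
Usable = total - 2 (network and broadcast)
Usable hosts: 32766


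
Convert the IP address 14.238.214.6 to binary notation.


14 = 00001110
238 = 11101110
214 = 11010110
6 = 00000110
Binary: 00001110.11101110.11010110.00000110


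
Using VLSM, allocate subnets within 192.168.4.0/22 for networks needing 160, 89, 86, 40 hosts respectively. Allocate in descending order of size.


160 hosts -> /24 (254 usable): 192.168.4.0/24
89 hosts -> /25 (126 usable): 192.168.5.0/25
86 hosts -> /25 (126 usable): 192.168.5.128/25
40 hosts -> /26 (62 usable): 192.168.6.0/26
Allocation: 192.168.4.0/24 (160 hosts, 254 usable); 192.168.5.0/25 (89 hosts, 126 usable); 192.168.5.128/25 (86 hosts, 126 usable); 192.168.6.0/26 (40 hosts, 62 usable)


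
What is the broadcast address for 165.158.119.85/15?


Network: 165.158.0.0/15
Host bits = 17
Set all host bits to 1:
Broadcast: 165.159.255.255


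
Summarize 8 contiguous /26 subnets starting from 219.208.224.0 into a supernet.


Original prefix: /26
Number of subnets: 8 = 2^3
New prefix = 26 - 3 = 23
Supernet: 219.208.224.0/23


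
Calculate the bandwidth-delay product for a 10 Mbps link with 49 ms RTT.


BDP = bandwidth * RTT
= 10 Mbps * 49 ms
= 10 * 1e6 * 49 / 1000 bits
= 490000 bits
= 61250 bytes
= 59.8145 KB
BDP = 490000 bits (61250 bytes)


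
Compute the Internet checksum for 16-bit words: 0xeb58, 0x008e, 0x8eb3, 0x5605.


Sum all words (with carry folding):
+ 0xeb58 = 0xeb58
+ 0x008e = 0xebe6
+ 0x8eb3 = 0x7a9a
+ 0x5605 = 0xd09f
One's complement: ~0xd09f
Checksum = 0x2f60


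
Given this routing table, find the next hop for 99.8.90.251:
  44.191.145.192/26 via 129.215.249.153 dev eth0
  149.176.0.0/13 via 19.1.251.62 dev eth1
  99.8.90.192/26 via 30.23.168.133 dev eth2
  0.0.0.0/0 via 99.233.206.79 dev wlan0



Longest prefix match for 99.8.90.251:
  /26 44.191.145.192: no
  /13 149.176.0.0: no
  /26 99.8.90.192: MATCH
  /0 0.0.0.0: MATCH
Selected: next-hop 30.23.168.133 via eth2 (matched /26)


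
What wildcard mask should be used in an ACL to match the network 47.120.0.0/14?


Subnet mask: 255.252.0.0
Wildcard = 255.255.255.255 - subnet mask
255 - 255 = 0
255 - 252 = 3
255 - 0 = 255
255 - 0 = 255
Wildcard: 0.3.255.255


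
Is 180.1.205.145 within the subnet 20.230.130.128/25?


Subnet network: 20.230.130.128
Test IP AND mask: 180.1.205.128
No, 180.1.205.145 is not in 20.230.130.128/25


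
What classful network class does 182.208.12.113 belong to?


First octet: 182
Binary: 10110110
10xxxxxx -> Class B (128-191)
Class B, default mask 255.255.0.0 (/16)


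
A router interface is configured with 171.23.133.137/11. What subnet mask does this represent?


/11 means 11 network bits, 21 host bits
Binary: 11111111111000000000000000000000
Mask: 255.224.0.0


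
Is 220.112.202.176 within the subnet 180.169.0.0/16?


Subnet network: 180.169.0.0
Test IP AND mask: 220.112.0.0
No, 220.112.202.176 is not in 180.169.0.0/16


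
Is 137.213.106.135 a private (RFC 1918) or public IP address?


RFC 1918 private ranges:
  10.0.0.0/8 (10.0.0.0 - 10.255.255.255)
  172.16.0.0/12 (172.16.0.0 - 172.31.255.255)
  192.168.0.0/16 (192.168.0.0 - 192.168.255.255)
Public (not in any RFC 1918 range)


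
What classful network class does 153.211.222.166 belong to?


First octet: 153
Binary: 10011001
10xxxxxx -> Class B (128-191)
Class B, default mask 255.255.0.0 (/16)


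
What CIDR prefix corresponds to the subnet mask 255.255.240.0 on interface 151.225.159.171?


Binary: 11111111.11111111.11110000.00000000
Count leading 1s
Prefix: /20


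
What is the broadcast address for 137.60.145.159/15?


Network: 137.60.0.0/15
Host bits = 17
Set all host bits to 1:
Broadcast: 137.61.255.255


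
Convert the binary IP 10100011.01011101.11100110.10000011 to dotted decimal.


10100011 = 163
01011101 = 93
11100110 = 230
10000011 = 131
IP: 163.93.230.131


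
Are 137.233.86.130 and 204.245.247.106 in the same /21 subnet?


Mask: 255.255.248.0
137.233.86.130 AND mask = 137.233.80.0
204.245.247.106 AND mask = 204.245.240.0
No, different subnets (137.233.80.0 vs 204.245.240.0)


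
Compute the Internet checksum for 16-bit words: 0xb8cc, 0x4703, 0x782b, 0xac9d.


Sum all words (with carry folding):
+ 0xb8cc = 0xb8cc
+ 0x4703 = 0xffcf
+ 0x782b = 0x77fb
+ 0xac9d = 0x2499
One's complement: ~0x2499
Checksum = 0xdb66


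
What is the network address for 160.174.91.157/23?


IP:   10100000.10101110.01011011.10011101
Mask: 11111111.11111111.11111110.00000000
AND operation:
Net:  10100000.10101110.01011010.00000000
Network: 160.174.90.0/23


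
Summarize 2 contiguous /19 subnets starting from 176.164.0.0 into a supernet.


Original prefix: /19
Number of subnets: 2 = 2^1
New prefix = 19 - 1 = 18
Supernet: 176.164.0.0/18


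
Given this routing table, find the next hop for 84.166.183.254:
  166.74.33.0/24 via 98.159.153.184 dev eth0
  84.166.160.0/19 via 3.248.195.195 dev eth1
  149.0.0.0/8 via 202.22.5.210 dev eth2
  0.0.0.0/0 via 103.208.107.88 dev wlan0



Longest prefix match for 84.166.183.254:
  /24 166.74.33.0: no
  /19 84.166.160.0: MATCH
  /8 149.0.0.0: no
  /0 0.0.0.0: MATCH
Selected: next-hop 3.248.195.195 via eth1 (matched /19)


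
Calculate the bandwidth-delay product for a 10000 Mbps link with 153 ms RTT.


BDP = bandwidth * RTT
= 10000 Mbps * 153 ms
= 10000 * 1e6 * 153 / 1000 bits
= 1530000000 bits
= 191250000 bytes
= 186767.5781 KB
BDP = 1530000000 bits (191250000 bytes)


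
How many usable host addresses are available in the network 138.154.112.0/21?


Host bits = 32 - 21 = 11
Total addresses = 2^11 = 2048
Usable = total - 2 (network and broadcast)
Usable hosts: 2046


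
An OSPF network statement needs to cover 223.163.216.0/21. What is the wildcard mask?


Subnet mask: 255.255.248.0
Wildcard = 255.255.255.255 - subnet mask
255 - 255 = 0
255 - 255 = 0
255 - 248 = 7
255 - 0 = 255
Wildcard: 0.0.7.255


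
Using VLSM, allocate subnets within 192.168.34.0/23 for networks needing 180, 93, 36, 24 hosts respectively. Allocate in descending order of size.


180 hosts -> /24 (254 usable): 192.168.34.0/24
93 hosts -> /25 (126 usable): 192.168.35.0/25
36 hosts -> /26 (62 usable): 192.168.35.128/26
24 hosts -> /27 (30 usable): 192.168.35.192/27
Allocation: 192.168.34.0/24 (180 hosts, 254 usable); 192.168.35.0/25 (93 hosts, 126 usable); 192.168.35.128/26 (36 hosts, 62 usable); 192.168.35.192/27 (24 hosts, 30 usable)


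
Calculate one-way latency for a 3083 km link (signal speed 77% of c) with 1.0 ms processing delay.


Speed = 0.77 * 3e5 km/s = 231000 km/s
Propagation delay = 3083 / 231000 = 0.0133 s = 13.3463 ms
Processing delay = 1.0 ms
Total one-way latency = 14.3463 ms


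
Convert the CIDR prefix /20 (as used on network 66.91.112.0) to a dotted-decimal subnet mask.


/20 means 20 network bits, 12 host bits
Binary: 11111111111111111111000000000000
Mask: 255.255.240.0


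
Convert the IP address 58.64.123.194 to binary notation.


58 = 00111010
64 = 01000000
123 = 01111011
194 = 11000010
Binary: 00111010.01000000.01111011.11000010


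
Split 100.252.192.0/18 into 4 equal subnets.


New prefix = 18 + 2 = 20
Each subnet has 4096 addresses
  100.252.192.0/20
  100.252.208.0/20
  100.252.224.0/20
  100.252.240.0/20
Subnets: 100.252.192.0/20, 100.252.208.0/20, 100.252.224.0/20, 100.252.240.0/20


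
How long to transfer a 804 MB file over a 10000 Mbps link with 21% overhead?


Effective throughput = 10000 * (1 - 21/100) = 7900 Mbps
File size in Mb = 804 * 8 = 6432 Mb
Time = 6432 / 7900
Time = 0.8142 seconds


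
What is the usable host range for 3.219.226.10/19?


Network: 3.219.224.0
Broadcast: 3.219.255.255
First usable = network + 1
Last usable = broadcast - 1
Range: 3.219.224.1 to 3.219.255.254


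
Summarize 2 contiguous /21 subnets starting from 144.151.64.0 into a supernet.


Original prefix: /21
Number of subnets: 2 = 2^1
New prefix = 21 - 1 = 20
Supernet: 144.151.64.0/20
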